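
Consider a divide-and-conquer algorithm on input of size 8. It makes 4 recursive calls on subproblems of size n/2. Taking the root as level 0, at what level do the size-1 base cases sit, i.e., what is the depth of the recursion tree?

For divide and conquer with division factor 2:

Problem sizes at each level:
Level 0: 8
Level 1: 4
Level 2: 2
Level 3: 1

The root is level 0 and the size-1 base case is level 3 (the tree spans levels 0 through 3, i.e. 4 levels counting the root), so the depth is the number of divisions: log_2(8) = 3

The recursion tree depth is log_2(8) = 3. At each level, the problem size is divided by 2, so it takes 3 divisions to reduce to a base case of size 1. The algorithm makes 4 recursive calls at each level.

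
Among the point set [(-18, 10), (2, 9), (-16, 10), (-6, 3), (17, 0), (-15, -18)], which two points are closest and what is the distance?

Computing all pairwise distances among 6 points:

d((-18, 10), (2, 9)) = 20.025
d((-18, 10), (-16, 10)) = 2.0 <-- minimum
d((-18, 10), (-6, 3)) = 13.8924
d((-18, 10), (17, 0)) = 36.4005
d((-18, 10), (-15, -18)) = 28.1603
d((2, 9), (-16, 10)) = 18.0278
d((2, 9), (-6, 3)) = 10.0
d((2, 9), (17, 0)) = 17.4929
d((2, 9), (-15, -18)) = 31.9061
d((-16, 10), (-6, 3)) = 12.2066
d((-16, 10), (17, 0)) = 34.4819
d((-16, 10), (-15, -18)) = 28.0179
d((-6, 3), (17, 0)) = 23.1948
d((-6, 3), (-15, -18)) = 22.8473
d((17, 0), (-15, -18)) = 36.7151

Closest pair: (-18, 10) and (-16, 10) with distance 2.0

The closest pair is (-18, 10) and (-16, 10) with Euclidean distance 2.0. For 6 points, brute-force pairwise comparison is shown above. For large n, the divide-and-conquer algorithm (sort by x, recurse on halves, check the dividing strip) achieves O(n log n).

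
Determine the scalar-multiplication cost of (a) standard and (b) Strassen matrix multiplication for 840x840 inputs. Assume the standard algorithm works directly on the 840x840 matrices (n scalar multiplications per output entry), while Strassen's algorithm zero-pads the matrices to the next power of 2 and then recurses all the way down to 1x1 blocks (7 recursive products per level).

Matrix multiplication for 840x840 matrices:

Strassen's algorithm requires power-of-2 dimensions. Pad 840x840 to 1024x1024 (next power of 2).

Standard algorithm: 840^3 = 592704000 multiplications
Strassen's algorithm: 7^(log2(1024)) = 7^10 = 282475249 multiplications
Savings: 592704000 - 282475249 = 310228751 multiplications

Standard: 592704000 multiplications (840^3). Strassen: 282475249 multiplications (7^10, after padding to 1024x1024). Strassen reduces 8 recursive multiplications to 7 at each level.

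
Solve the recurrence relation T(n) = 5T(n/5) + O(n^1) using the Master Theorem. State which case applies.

Master Theorem for T(n) = 5T(n/5) + O(n^1):

a = 5, b = 5, c = 1
log_b(a) = log_5(5) = 1.0000

Case 2: c = 1 = log_5(5) = 1.0000
T(n) = O(n^1 log n) = O(n log n)

For T(n) = 5T(n/5) + O(n^1): log_5(5) = 1.0000. This is Case 2 of the Master Theorem (c = log_b(a), equal work at all levels), giving O(n log n).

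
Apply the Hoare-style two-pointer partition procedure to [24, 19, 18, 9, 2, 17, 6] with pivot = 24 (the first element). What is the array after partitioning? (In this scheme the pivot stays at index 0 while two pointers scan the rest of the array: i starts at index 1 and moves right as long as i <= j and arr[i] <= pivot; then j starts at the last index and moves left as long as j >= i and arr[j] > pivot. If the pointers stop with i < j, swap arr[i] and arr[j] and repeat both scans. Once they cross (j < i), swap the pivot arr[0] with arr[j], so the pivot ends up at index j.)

Hoare-style two-pointer partition with pivot = 24:

Initial array: [24, 19, 18, 9, 2, 17, 6]

Pointers start at i = 1, j = 6.
i ends at 7, j ends at 6: the pointers have crossed (j < i), so scanning stops.

Swap pivot arr[0] with arr[6] to place pivot at position 6: [6, 19, 18, 9, 2, 17, 24]
Pivot position: 6

After partitioning with pivot 24, the array becomes [6, 19, 18, 9, 2, 17, 24]. The pivot is placed at index 6. All elements to the left of the pivot are <= 24, and all elements to the right are > 24.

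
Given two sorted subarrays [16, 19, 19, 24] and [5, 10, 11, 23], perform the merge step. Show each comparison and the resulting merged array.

Merging process:

Compare 16 vs 5: take 5 from right. Merged: [5]
Compare 16 vs 10: take 10 from right. Merged: [5, 10]
Compare 16 vs 11: take 11 from right. Merged: [5, 10, 11]
Compare 16 vs 23: take 16 from left. Merged: [5, 10, 11, 16]
Compare 19 vs 23: take 19 from left. Merged: [5, 10, 11, 16, 19]
Compare 19 vs 23: take 19 from left. Merged: [5, 10, 11, 16, 19, 19]
Compare 24 vs 23: take 23 from right. Merged: [5, 10, 11, 16, 19, 19, 23]
Append remaining from left: [24]. Merged: [5, 10, 11, 16, 19, 19, 23, 24]

Final merged array: [5, 10, 11, 16, 19, 19, 23, 24]
Total comparisons: 7

The merged array is [5, 10, 11, 16, 19, 19, 23, 24], requiring 7 comparisons. The merge step runs in O(n) time where n is the total number of elements.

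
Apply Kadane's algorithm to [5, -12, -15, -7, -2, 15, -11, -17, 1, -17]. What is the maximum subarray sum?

Using Kadane's algorithm on [5, -12, -15, -7, -2, 15, -11, -17, 1, -17]:

Scanning through the array:
Position 1 (value -12): max_ending_here = -7, max_so_far = 5
Position 2 (value -15): max_ending_here = -15, max_so_far = 5
Position 3 (value -7): max_ending_here = -7, max_so_far = 5
Position 4 (value -2): max_ending_here = -2, max_so_far = 5
Position 5 (value 15): max_ending_here = 15, max_so_far = 15
Position 6 (value -11): max_ending_here = 4, max_so_far = 15
Position 7 (value -17): max_ending_here = -13, max_so_far = 15
Position 8 (value 1): max_ending_here = 1, max_so_far = 15
Position 9 (value -17): max_ending_here = -16, max_so_far = 15

Maximum subarray: [15]
Maximum sum: 15

The maximum subarray is [15] with sum 15. This subarray runs from index 5 to index 5.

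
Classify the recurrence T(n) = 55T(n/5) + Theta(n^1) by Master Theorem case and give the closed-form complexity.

Master Theorem for T(n) = 55T(n/5) + O(n^1):

a = 55, b = 5, c = 1
log_b(a) = log_5(55) = 2.4899

Case 1: c = 1 < log_5(55) = 2.4899
T(n) = O(n^(log_5 55))

For T(n) = 55T(n/5) + O(n^1): log_5(55) = 2.4899. This is Case 1 of the Master Theorem (c < log_b(a), work dominated by leaves), giving O(n^(log_5 55)).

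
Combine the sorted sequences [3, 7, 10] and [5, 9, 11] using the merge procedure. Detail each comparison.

Merging process:

Compare 3 vs 5: take 3 from left. Merged: [3]
Compare 7 vs 5: take 5 from right. Merged: [3, 5]
Compare 7 vs 9: take 7 from left. Merged: [3, 5, 7]
Compare 10 vs 9: take 9 from right. Merged: [3, 5, 7, 9]
Compare 10 vs 11: take 10 from left. Merged: [3, 5, 7, 9, 10]
Append remaining from right: [11]. Merged: [3, 5, 7, 9, 10, 11]

Final merged array: [3, 5, 7, 9, 10, 11]
Total comparisons: 5

The merged array is [3, 5, 7, 9, 10, 11], requiring 5 comparisons. The merge step runs in O(n) time where n is the total number of elements.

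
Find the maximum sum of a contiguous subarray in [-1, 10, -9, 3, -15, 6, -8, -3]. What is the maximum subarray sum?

Using Kadane's algorithm on [-1, 10, -9, 3, -15, 6, -8, -3]:

Scanning through the array:
Position 1 (value 10): max_ending_here = 10, max_so_far = 10
Position 2 (value -9): max_ending_here = 1, max_so_far = 10
Position 3 (value 3): max_ending_here = 4, max_so_far = 10
Position 4 (value -15): max_ending_here = -11, max_so_far = 10
Position 5 (value 6): max_ending_here = 6, max_so_far = 10
Position 6 (value -8): max_ending_here = -2, max_so_far = 10
Position 7 (value -3): max_ending_here = -3, max_so_far = 10

Maximum subarray: [10]
Maximum sum: 10

The maximum subarray is [10] with sum 10. This subarray runs from index 1 to index 1.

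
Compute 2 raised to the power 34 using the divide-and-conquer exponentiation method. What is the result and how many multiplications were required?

Computing 2^34 by squaring (build up from 2^1; each line after the first costs one multiplication):

2^1 = 2
2^2 = (2^1)^2 = 2^2 = 4
2^4 = (2^2)^2 = 4^2 = 16
2^8 = (2^4)^2 = 16^2 = 256
2^16 = (2^8)^2 = 256^2 = 65536
2^17 = 2 * 2^16 = 2 * 65536 = 131072
2^34 = (2^17)^2 = 131072^2 = 17179869184

Result: 17179869184
Multiplications needed: 6 (6 lines after 2^1)

2^34 = 17179869184. Using exponentiation by squaring, this requires 6 multiplications. The key idea: if the exponent is even, square the half-power; if odd, multiply by the base once.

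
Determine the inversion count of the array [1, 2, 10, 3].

Finding inversions in [1, 2, 10, 3]:

(2, 3): arr[2]=10 > arr[3]=3

Total inversions: 1

The array has 1 inversion(s): (2,3). Each pair (i,j) satisfies i < j and arr[i] > arr[j].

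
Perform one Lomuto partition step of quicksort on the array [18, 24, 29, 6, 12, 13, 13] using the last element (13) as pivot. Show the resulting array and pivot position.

Lomuto partition with pivot = 13:

Initial array: [18, 24, 29, 6, 12, 13, 13]

arr[0]=18 > 13: no swap
arr[1]=24 > 13: no swap
arr[2]=29 > 13: no swap
arr[3]=6 <= 13: swap with position 0, array becomes [6, 24, 29, 18, 12, 13, 13]
arr[4]=12 <= 13: swap with position 1, array becomes [6, 12, 29, 18, 24, 13, 13]
arr[5]=13 <= 13: swap with position 2, array becomes [6, 12, 13, 18, 24, 29, 13]

Place pivot at position 3: [6, 12, 13, 13, 24, 29, 18]
Pivot position: 3

After partitioning with pivot 13, the array becomes [6, 12, 13, 13, 24, 29, 18]. The pivot is placed at index 3. All elements to the left of the pivot are <= 13, and all elements to the right are > 13.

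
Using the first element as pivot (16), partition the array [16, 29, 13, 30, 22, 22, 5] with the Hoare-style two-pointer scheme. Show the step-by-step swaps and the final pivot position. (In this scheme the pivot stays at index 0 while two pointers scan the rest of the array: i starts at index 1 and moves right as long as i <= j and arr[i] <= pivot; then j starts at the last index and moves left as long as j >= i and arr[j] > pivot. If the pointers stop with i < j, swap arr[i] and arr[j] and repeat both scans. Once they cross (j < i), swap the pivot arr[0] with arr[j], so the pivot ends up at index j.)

Hoare-style two-pointer partition with pivot = 16:

Initial array: [16, 29, 13, 30, 22, 22, 5]

Pointers start at i = 1, j = 6.
i stops at index 1 (arr[1]=29 > 16), j stops at index 6 (arr[6]=5 <= 16): swap arr[1] and arr[6], array becomes [16, 5, 13, 30, 22, 22, 29]
i ends at 3, j ends at 2: the pointers have crossed (j < i), so scanning stops.

Swap pivot arr[0] with arr[2] to place pivot at position 2: [13, 5, 16, 30, 22, 22, 29]
Pivot position: 2

After partitioning with pivot 16, the array becomes [13, 5, 16, 30, 22, 22, 29]. The pivot is placed at index 2. All elements to the left of the pivot are <= 16, and all elements to the right are > 16.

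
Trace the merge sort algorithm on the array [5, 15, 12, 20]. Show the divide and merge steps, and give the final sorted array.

Merge sort trace:

Split: [5, 15, 12, 20] -> [5, 15] and [12, 20]
  Split: [5, 15] -> [5] and [15]
  Merge: [5] + [15] -> [5, 15]
  Split: [12, 20] -> [12] and [20]
  Merge: [12] + [20] -> [12, 20]
Merge: [5, 15] + [12, 20] -> [5, 12, 15, 20]

Final sorted array: [5, 12, 15, 20]

The merge sort proceeds by recursively splitting the array and merging sorted halves.
After all merges, the sorted array is [5, 12, 15, 20].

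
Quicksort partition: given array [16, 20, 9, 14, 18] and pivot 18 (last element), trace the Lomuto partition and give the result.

Lomuto partition with pivot = 18:

Initial array: [16, 20, 9, 14, 18]

arr[0]=16 <= 18: swap with position 0, array becomes [16, 20, 9, 14, 18]
arr[1]=20 > 18: no swap
arr[2]=9 <= 18: swap with position 1, array becomes [16, 9, 20, 14, 18]
arr[3]=14 <= 18: swap with position 2, array becomes [16, 9, 14, 20, 18]

Place pivot at position 3: [16, 9, 14, 18, 20]
Pivot position: 3

After partitioning with pivot 18, the array becomes [16, 9, 14, 18, 20]. The pivot is placed at index 3. All elements to the left of the pivot are <= 18, and all elements to the right are > 18.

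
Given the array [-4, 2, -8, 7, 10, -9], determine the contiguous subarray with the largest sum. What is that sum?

Using Kadane's algorithm on [-4, 2, -8, 7, 10, -9]:

Scanning through the array:
Position 1 (value 2): max_ending_here = 2, max_so_far = 2
Position 2 (value -8): max_ending_here = -6, max_so_far = 2
Position 3 (value 7): max_ending_here = 7, max_so_far = 7
Position 4 (value 10): max_ending_here = 17, max_so_far = 17
Position 5 (value -9): max_ending_here = 8, max_so_far = 17

Maximum subarray: [7, 10]
Maximum sum: 17

The maximum subarray is [7, 10] with sum 17. This subarray runs from index 3 to index 4.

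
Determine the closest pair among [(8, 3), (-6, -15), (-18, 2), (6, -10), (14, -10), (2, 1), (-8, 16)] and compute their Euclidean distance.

Computing all pairwise distances among 7 points:

d((8, 3), (-6, -15)) = 22.8035
d((8, 3), (-18, 2)) = 26.0192
d((8, 3), (6, -10)) = 13.1529
d((8, 3), (14, -10)) = 14.3178
d((8, 3), (2, 1)) = 6.3246 <-- minimum
d((8, 3), (-8, 16)) = 20.6155
d((-6, -15), (-18, 2)) = 20.8087
d((-6, -15), (6, -10)) = 13.0
d((-6, -15), (14, -10)) = 20.6155
d((-6, -15), (2, 1)) = 17.8885
d((-6, -15), (-8, 16)) = 31.0644
d((-18, 2), (6, -10)) = 26.8328
d((-18, 2), (14, -10)) = 34.176
d((-18, 2), (2, 1)) = 20.025
d((-18, 2), (-8, 16)) = 17.2047
d((6, -10), (14, -10)) = 8.0
d((6, -10), (2, 1)) = 11.7047
d((6, -10), (-8, 16)) = 29.5296
d((14, -10), (2, 1)) = 16.2788
d((14, -10), (-8, 16)) = 34.0588
d((2, 1), (-8, 16)) = 18.0278

Closest pair: (8, 3) and (2, 1) with distance 6.3246

The closest pair is (8, 3) and (2, 1) with Euclidean distance 6.3246. For 7 points, brute-force pairwise comparison is shown above. For large n, the divide-and-conquer algorithm (sort by x, recurse on halves, check the dividing strip) achieves O(n log n).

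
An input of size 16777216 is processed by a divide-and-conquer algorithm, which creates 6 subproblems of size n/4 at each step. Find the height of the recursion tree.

For divide and conquer with division factor 4:

Problem sizes at each level:
Level 0: 16777216
Level 1: 4194304
Level 2: 1048576
Level 3: 262144
Level 4: 65536
Level 5: 16384
Level 6: 4096
Level 7: 1024
Level 8: 256
Level 9: 64
Level 10: 16
Level 11: 4
Level 12: 1

The root is level 0 and the size-1 base case is level 12 (the tree spans levels 0 through 12, i.e. 13 levels counting the root), so the depth is the number of divisions: log_4(16777216) = 12

The recursion tree depth is log_4(16777216) = 12. At each level, the problem size is divided by 4, so it takes 12 divisions to reduce to a base case of size 1. The algorithm makes 6 recursive calls at each level.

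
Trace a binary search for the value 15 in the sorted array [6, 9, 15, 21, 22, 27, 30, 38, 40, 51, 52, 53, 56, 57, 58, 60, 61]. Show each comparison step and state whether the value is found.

Binary search for 15 in [6, 9, 15, 21, 22, 27, 30, 38, 40, 51, 52, 53, 56, 57, 58, 60, 61]:

lo=0, hi=16, mid=8, arr[mid]=40 -> 40 > 15, search left half
lo=0, hi=7, mid=3, arr[mid]=21 -> 21 > 15, search left half
lo=0, hi=2, mid=1, arr[mid]=9 -> 9 < 15, search right half
lo=2, hi=2, mid=2, arr[mid]=15 -> Found target at index 2!

Binary search finds 15 at index 2 after 4 comparisons. The search repeatedly halves the search space by comparing with the middle element.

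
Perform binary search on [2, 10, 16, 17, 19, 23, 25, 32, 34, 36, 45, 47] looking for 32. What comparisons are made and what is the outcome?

Binary search for 32 in [2, 10, 16, 17, 19, 23, 25, 32, 34, 36, 45, 47]:

lo=0, hi=11, mid=5, arr[mid]=23 -> 23 < 32, search right half
lo=6, hi=11, mid=8, arr[mid]=34 -> 34 > 32, search left half
lo=6, hi=7, mid=6, arr[mid]=25 -> 25 < 32, search right half
lo=7, hi=7, mid=7, arr[mid]=32 -> Found target at index 7!

Binary search finds 32 at index 7 after 4 comparisons. The search repeatedly halves the search space by comparing with the middle element.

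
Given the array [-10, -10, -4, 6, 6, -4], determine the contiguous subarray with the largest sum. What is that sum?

Using Kadane's algorithm on [-10, -10, -4, 6, 6, -4]:

Scanning through the array:
Position 1 (value -10): max_ending_here = -10, max_so_far = -10
Position 2 (value -4): max_ending_here = -4, max_so_far = -4
Position 3 (value 6): max_ending_here = 6, max_so_far = 6
Position 4 (value 6): max_ending_here = 12, max_so_far = 12
Position 5 (value -4): max_ending_here = 8, max_so_far = 12

Maximum subarray: [6, 6]
Maximum sum: 12

The maximum subarray is [6, 6] with sum 12. This subarray runs from index 3 to index 4.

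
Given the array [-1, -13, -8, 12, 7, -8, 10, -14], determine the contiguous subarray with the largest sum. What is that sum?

Using Kadane's algorithm on [-1, -13, -8, 12, 7, -8, 10, -14]:

Scanning through the array:
Position 1 (value -13): max_ending_here = -13, max_so_far = -1
Position 2 (value -8): max_ending_here = -8, max_so_far = -1
Position 3 (value 12): max_ending_here = 12, max_so_far = 12
Position 4 (value 7): max_ending_here = 19, max_so_far = 19
Position 5 (value -8): max_ending_here = 11, max_so_far = 19
Position 6 (value 10): max_ending_here = 21, max_so_far = 21
Position 7 (value -14): max_ending_here = 7, max_so_far = 21

Maximum subarray: [12, 7, -8, 10]
Maximum sum: 21

The maximum subarray is [12, 7, -8, 10] with sum 21. This subarray runs from index 3 to index 6.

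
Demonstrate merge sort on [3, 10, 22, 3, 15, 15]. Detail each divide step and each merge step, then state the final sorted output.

Merge sort trace:

Split: [3, 10, 22, 3, 15, 15] -> [3, 10, 22] and [3, 15, 15]
  Split: [3, 10, 22] -> [3] and [10, 22]
    Split: [10, 22] -> [10] and [22]
    Merge: [10] + [22] -> [10, 22]
  Merge: [3] + [10, 22] -> [3, 10, 22]
  Split: [3, 15, 15] -> [3] and [15, 15]
    Split: [15, 15] -> [15] and [15]
    Merge: [15] + [15] -> [15, 15]
  Merge: [3] + [15, 15] -> [3, 15, 15]
Merge: [3, 10, 22] + [3, 15, 15] -> [3, 3, 10, 15, 15, 22]

Final sorted array: [3, 3, 10, 15, 15, 22]

The merge sort proceeds by recursively splitting the array and merging sorted halves.
After all merges, the sorted array is [3, 3, 10, 15, 15, 22].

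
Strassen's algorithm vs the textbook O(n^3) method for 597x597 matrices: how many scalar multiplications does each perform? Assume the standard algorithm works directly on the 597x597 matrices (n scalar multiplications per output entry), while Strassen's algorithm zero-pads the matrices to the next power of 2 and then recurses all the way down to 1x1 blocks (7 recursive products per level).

Matrix multiplication for 597x597 matrices:

Strassen's algorithm requires power-of-2 dimensions. Pad 597x597 to 1024x1024 (next power of 2).

Standard algorithm: 597^3 = 212776173 multiplications
Strassen's algorithm: 7^(log2(1024)) = 7^10 = 282475249 multiplications
Difference: 212776173 - 282475249 = -69699076 (Strassen uses MORE here due to padding overhead — for small or just-over-power-of-2 n, padding can outweigh the per-level savings)

Standard: 212776173 multiplications (597^3). Strassen: 282475249 multiplications (7^10, after padding to 1024x1024). Strassen reduces 8 recursive multiplications to 7 at each level.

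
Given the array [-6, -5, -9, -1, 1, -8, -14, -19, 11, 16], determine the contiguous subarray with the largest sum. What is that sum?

Using Kadane's algorithm on [-6, -5, -9, -1, 1, -8, -14, -19, 11, 16]:

Scanning through the array:
Position 1 (value -5): max_ending_here = -5, max_so_far = -5
Position 2 (value -9): max_ending_here = -9, max_so_far = -5
Position 3 (value -1): max_ending_here = -1, max_so_far = -1
Position 4 (value 1): max_ending_here = 1, max_so_far = 1
Position 5 (value -8): max_ending_here = -7, max_so_far = 1
Position 6 (value -14): max_ending_here = -14, max_so_far = 1
Position 7 (value -19): max_ending_here = -19, max_so_far = 1
Position 8 (value 11): max_ending_here = 11, max_so_far = 11
Position 9 (value 16): max_ending_here = 27, max_so_far = 27

Maximum subarray: [11, 16]
Maximum sum: 27

The maximum subarray is [11, 16] with sum 27. This subarray runs from index 8 to index 9.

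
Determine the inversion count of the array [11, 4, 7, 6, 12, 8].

Finding inversions in [11, 4, 7, 6, 12, 8]:

(0, 1): arr[0]=11 > arr[1]=4
(0, 2): arr[0]=11 > arr[2]=7
(0, 3): arr[0]=11 > arr[3]=6
(0, 5): arr[0]=11 > arr[5]=8
(2, 3): arr[2]=7 > arr[3]=6
(4, 5): arr[4]=12 > arr[5]=8

Total inversions: 6

The array has 6 inversion(s): (0,1), (0,2), (0,3), (0,5), (2,3), (4,5). Each pair (i,j) satisfies i < j and arr[i] > arr[j].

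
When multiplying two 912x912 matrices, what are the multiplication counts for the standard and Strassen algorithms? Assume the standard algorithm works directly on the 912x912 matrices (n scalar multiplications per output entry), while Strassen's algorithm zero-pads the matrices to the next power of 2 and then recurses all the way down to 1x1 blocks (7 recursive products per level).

Matrix multiplication for 912x912 matrices:

Strassen's algorithm requires power-of-2 dimensions. Pad 912x912 to 1024x1024 (next power of 2).

Standard algorithm: 912^3 = 758550528 multiplications
Strassen's algorithm: 7^(log2(1024)) = 7^10 = 282475249 multiplications
Savings: 758550528 - 282475249 = 476075279 multiplications

Standard: 758550528 multiplications (912^3). Strassen: 282475249 multiplications (7^10, after padding to 1024x1024). Strassen reduces 8 recursive multiplications to 7 at each level.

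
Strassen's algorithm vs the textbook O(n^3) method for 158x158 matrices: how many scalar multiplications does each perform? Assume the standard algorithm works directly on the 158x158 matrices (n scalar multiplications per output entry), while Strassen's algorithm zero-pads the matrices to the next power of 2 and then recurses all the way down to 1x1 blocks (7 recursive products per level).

Matrix multiplication for 158x158 matrices:

Strassen's algorithm requires power-of-2 dimensions. Pad 158x158 to 256x256 (next power of 2).

Standard algorithm: 158^3 = 3944312 multiplications
Strassen's algorithm: 7^(log2(256)) = 7^8 = 5764801 multiplications
Difference: 3944312 - 5764801 = -1820489 (Strassen uses MORE here due to padding overhead — for small or just-over-power-of-2 n, padding can outweigh the per-level savings)

Standard: 3944312 multiplications (158^3). Strassen: 5764801 multiplications (7^8, after padding to 256x256). Strassen reduces 8 recursive multiplications to 7 at each level.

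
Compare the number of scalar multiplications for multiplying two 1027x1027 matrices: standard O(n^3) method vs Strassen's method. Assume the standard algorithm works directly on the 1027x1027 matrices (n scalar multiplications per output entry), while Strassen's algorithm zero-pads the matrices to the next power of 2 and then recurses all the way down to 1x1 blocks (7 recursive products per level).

Matrix multiplication for 1027x1027 matrices:

Strassen's algorithm requires power-of-2 dimensions. Pad 1027x1027 to 2048x2048 (next power of 2).

Standard algorithm: 1027^3 = 1083206683 multiplications
Strassen's algorithm: 7^(log2(2048)) = 7^11 = 1977326743 multiplications
Difference: 1083206683 - 1977326743 = -894120060 (Strassen uses MORE here due to padding overhead — for small or just-over-power-of-2 n, padding can outweigh the per-level savings)

Standard: 1083206683 multiplications (1027^3). Strassen: 1977326743 multiplications (7^11, after padding to 2048x2048). Strassen reduces 8 recursive multiplications to 7 at each level.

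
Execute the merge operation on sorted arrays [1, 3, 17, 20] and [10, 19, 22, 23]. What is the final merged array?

Merging process:

Compare 1 vs 10: take 1 from left. Merged: [1]
Compare 3 vs 10: take 3 from left. Merged: [1, 3]
Compare 17 vs 10: take 10 from right. Merged: [1, 3, 10]
Compare 17 vs 19: take 17 from left. Merged: [1, 3, 10, 17]
Compare 20 vs 19: take 19 from right. Merged: [1, 3, 10, 17, 19]
Compare 20 vs 22: take 20 from left. Merged: [1, 3, 10, 17, 19, 20]
Append remaining from right: [22, 23]. Merged: [1, 3, 10, 17, 19, 20, 22, 23]

Final merged array: [1, 3, 10, 17, 19, 20, 22, 23]
Total comparisons: 6

The merged array is [1, 3, 10, 17, 19, 20, 22, 23], requiring 6 comparisons. The merge step runs in O(n) time where n is the total number of elements.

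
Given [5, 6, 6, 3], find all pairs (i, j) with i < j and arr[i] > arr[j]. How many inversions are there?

Finding inversions in [5, 6, 6, 3]:

(0, 3): arr[0]=5 > arr[3]=3
(1, 3): arr[1]=6 > arr[3]=3
(2, 3): arr[2]=6 > arr[3]=3

Total inversions: 3

The array has 3 inversion(s): (0,3), (1,3), (2,3). Each pair (i,j) satisfies i < j and arr[i] > arr[j].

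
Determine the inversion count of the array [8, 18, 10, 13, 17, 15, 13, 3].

Finding inversions in [8, 18, 10, 13, 17, 15, 13, 3]:

(0, 7): arr[0]=8 > arr[7]=3
(1, 2): arr[1]=18 > arr[2]=10
(1, 3): arr[1]=18 > arr[3]=13
(1, 4): arr[1]=18 > arr[4]=17
(1, 5): arr[1]=18 > arr[5]=15
(1, 6): arr[1]=18 > arr[6]=13
(1, 7): arr[1]=18 > arr[7]=3
(2, 7): arr[2]=10 > arr[7]=3
(3, 7): arr[3]=13 > arr[7]=3
(4, 5): arr[4]=17 > arr[5]=15
(4, 6): arr[4]=17 > arr[6]=13
(4, 7): arr[4]=17 > arr[7]=3
(5, 6): arr[5]=15 > arr[6]=13
(5, 7): arr[5]=15 > arr[7]=3
(6, 7): arr[6]=13 > arr[7]=3

Total inversions: 15

The array has 15 inversion(s): (0,7), (1,2), (1,3), (1,4), (1,5), (1,6), (1,7), (2,7), (3,7), (4,5), (4,6), (4,7), (5,6), (5,7), (6,7). Each pair (i,j) satisfies i < j and arr[i] > arr[j].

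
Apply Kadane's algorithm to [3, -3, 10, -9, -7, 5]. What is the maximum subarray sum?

Using Kadane's algorithm on [3, -3, 10, -9, -7, 5]:

Scanning through the array:
Position 1 (value -3): max_ending_here = 0, max_so_far = 3
Position 2 (value 10): max_ending_here = 10, max_so_far = 10
Position 3 (value -9): max_ending_here = 1, max_so_far = 10
Position 4 (value -7): max_ending_here = -6, max_so_far = 10
Position 5 (value 5): max_ending_here = 5, max_so_far = 10

Maximum subarray: [3, -3, 10]
Maximum sum: 10

The maximum subarray is [3, -3, 10] with sum 10. This subarray runs from index 0 to index 2.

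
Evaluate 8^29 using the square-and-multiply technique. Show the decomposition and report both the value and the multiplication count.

Computing 8^29 by squaring (build up from 8^1; each line after the first costs one multiplication):

8^1 = 8
8^2 = (8^1)^2 = 8^2 = 64
8^3 = 8 * 8^2 = 8 * 64 = 512
8^6 = (8^3)^2 = 512^2 = 262144
8^7 = 8 * 8^6 = 8 * 262144 = 2097152
8^14 = (8^7)^2 = 2097152^2 = 4398046511104
8^28 = (8^14)^2 = 4398046511104^2 = 19342813113834066795298816
8^29 = 8 * 8^28 = 8 * 19342813113834066795298816 = 154742504910672534362390528

Result: 154742504910672534362390528
Multiplications needed: 7 (7 lines after 8^1)

8^29 = 154742504910672534362390528. Using exponentiation by squaring, this requires 7 multiplications. The key idea: if the exponent is even, square the half-power; if odd, multiply by the base once.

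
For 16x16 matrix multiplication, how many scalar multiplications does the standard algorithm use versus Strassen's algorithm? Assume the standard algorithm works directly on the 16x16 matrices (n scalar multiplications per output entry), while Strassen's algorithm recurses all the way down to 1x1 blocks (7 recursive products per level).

Matrix multiplication for 16x16 matrices:

Standard algorithm: 16^3 = 4096 multiplications
Strassen's algorithm: 7^(log2(16)) = 7^4 = 2401 multiplications
Savings: 4096 - 2401 = 1695 multiplications

Standard: 4096 multiplications (16^3). Strassen: 2401 multiplications (7^4). Strassen reduces 8 recursive multiplications to 7 at each level.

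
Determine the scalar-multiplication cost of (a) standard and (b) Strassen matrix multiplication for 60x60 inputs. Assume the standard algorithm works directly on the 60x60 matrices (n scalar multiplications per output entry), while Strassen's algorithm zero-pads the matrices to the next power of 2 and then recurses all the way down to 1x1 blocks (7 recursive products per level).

Matrix multiplication for 60x60 matrices:

Strassen's algorithm requires power-of-2 dimensions. Pad 60x60 to 64x64 (next power of 2).

Standard algorithm: 60^3 = 216000 multiplications
Strassen's algorithm: 7^(log2(64)) = 7^6 = 117649 multiplications
Savings: 216000 - 117649 = 98351 multiplications

Standard: 216000 multiplications (60^3). Strassen: 117649 multiplications (7^6, after padding to 64x64). Strassen reduces 8 recursive multiplications to 7 at each level.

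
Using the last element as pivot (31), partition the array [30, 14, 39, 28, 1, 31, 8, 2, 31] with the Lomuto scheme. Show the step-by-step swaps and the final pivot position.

Lomuto partition with pivot = 31:

Initial array: [30, 14, 39, 28, 1, 31, 8, 2, 31]

arr[0]=30 <= 31: swap with position 0, array becomes [30, 14, 39, 28, 1, 31, 8, 2, 31]
arr[1]=14 <= 31: swap with position 1, array becomes [30, 14, 39, 28, 1, 31, 8, 2, 31]
arr[2]=39 > 31: no swap
arr[3]=28 <= 31: swap with position 2, array becomes [30, 14, 28, 39, 1, 31, 8, 2, 31]
arr[4]=1 <= 31: swap with position 3, array becomes [30, 14, 28, 1, 39, 31, 8, 2, 31]
arr[5]=31 <= 31: swap with position 4, array becomes [30, 14, 28, 1, 31, 39, 8, 2, 31]
arr[6]=8 <= 31: swap with position 5, array becomes [30, 14, 28, 1, 31, 8, 39, 2, 31]
arr[7]=2 <= 31: swap with position 6, array becomes [30, 14, 28, 1, 31, 8, 2, 39, 31]

Place pivot at position 7: [30, 14, 28, 1, 31, 8, 2, 31, 39]
Pivot position: 7

After partitioning with pivot 31, the array becomes [30, 14, 28, 1, 31, 8, 2, 31, 39]. The pivot is placed at index 7. All elements to the left of the pivot are <= 31, and all elements to the right are > 31.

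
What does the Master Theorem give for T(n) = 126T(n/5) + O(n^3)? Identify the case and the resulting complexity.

Master Theorem for T(n) = 126T(n/5) + O(n^3):

a = 126, b = 5, c = 3
log_b(a) = log_5(126) = 3.0050

Case 1: c = 3 < log_5(126) = 3.0050
T(n) = O(n^(log_5 126))

For T(n) = 126T(n/5) + O(n^3): log_5(126) = 3.0050. This is Case 1 of the Master Theorem (c < log_b(a), work dominated by leaves), giving O(n^(log_5 126)).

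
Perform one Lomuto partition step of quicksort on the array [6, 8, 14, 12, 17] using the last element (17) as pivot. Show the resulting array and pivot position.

Lomuto partition with pivot = 17:

Initial array: [6, 8, 14, 12, 17]

arr[0]=6 <= 17: swap with position 0, array becomes [6, 8, 14, 12, 17]
arr[1]=8 <= 17: swap with position 1, array becomes [6, 8, 14, 12, 17]
arr[2]=14 <= 17: swap with position 2, array becomes [6, 8, 14, 12, 17]
arr[3]=12 <= 17: swap with position 3, array becomes [6, 8, 14, 12, 17]

Place pivot at position 4: [6, 8, 14, 12, 17]
Pivot position: 4

After partitioning with pivot 17, the array becomes [6, 8, 14, 12, 17]. The pivot is placed at index 4. All elements to the left of the pivot are <= 17, and all elements to the right are > 17.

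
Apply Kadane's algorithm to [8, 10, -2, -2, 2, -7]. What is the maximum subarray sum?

Using Kadane's algorithm on [8, 10, -2, -2, 2, -7]:

Scanning through the array:
Position 1 (value 10): max_ending_here = 18, max_so_far = 18
Position 2 (value -2): max_ending_here = 16, max_so_far = 18
Position 3 (value -2): max_ending_here = 14, max_so_far = 18
Position 4 (value 2): max_ending_here = 16, max_so_far = 18
Position 5 (value -7): max_ending_here = 9, max_so_far = 18

Maximum subarray: [8, 10]
Maximum sum: 18

The maximum subarray is [8, 10] with sum 18. This subarray runs from index 0 to index 1.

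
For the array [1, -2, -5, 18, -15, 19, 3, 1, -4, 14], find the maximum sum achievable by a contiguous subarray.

Using Kadane's algorithm on [1, -2, -5, 18, -15, 19, 3, 1, -4, 14]:

Scanning through the array:
Position 1 (value -2): max_ending_here = -1, max_so_far = 1
Position 2 (value -5): max_ending_here = -5, max_so_far = 1
Position 3 (value 18): max_ending_here = 18, max_so_far = 18
Position 4 (value -15): max_ending_here = 3, max_so_far = 18
Position 5 (value 19): max_ending_here = 22, max_so_far = 22
Position 6 (value 3): max_ending_here = 25, max_so_far = 25
Position 7 (value 1): max_ending_here = 26, max_so_far = 26
Position 8 (value -4): max_ending_here = 22, max_so_far = 26
Position 9 (value 14): max_ending_here = 36, max_so_far = 36

Maximum subarray: [18, -15, 19, 3, 1, -4, 14]
Maximum sum: 36

The maximum subarray is [18, -15, 19, 3, 1, -4, 14] with sum 36. This subarray runs from index 3 to index 9.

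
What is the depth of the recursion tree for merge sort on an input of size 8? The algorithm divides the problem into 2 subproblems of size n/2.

For divide and conquer with division factor 2:

Problem sizes at each level:
Level 0: 8
Level 1: 4
Level 2: 2
Level 3: 1

The root is level 0 and the size-1 base case is level 3 (the tree spans levels 0 through 3, i.e. 4 levels counting the root), so the depth is the number of divisions: log_2(8) = 3

The recursion tree depth is log_2(8) = 3. At each level, the problem size is divided by 2, so it takes 3 divisions to reduce to a base case of size 1. The algorithm makes 2 recursive calls at each level.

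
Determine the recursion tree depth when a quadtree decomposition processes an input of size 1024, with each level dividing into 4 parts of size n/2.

For divide and conquer with division factor 2:

Problem sizes at each level:
Level 0: 1024
Level 1: 512
Level 2: 256
Level 3: 128
Level 4: 64
Level 5: 32
Level 6: 16
Level 7: 8
Level 8: 4
Level 9: 2
Level 10: 1

The root is level 0 and the size-1 base case is level 10 (the tree spans levels 0 through 10, i.e. 11 levels counting the root), so the depth is the number of divisions: log_2(1024) = 10

The recursion tree depth is log_2(1024) = 10. At each level, the problem size is divided by 2, so it takes 10 divisions to reduce to a base case of size 1. The algorithm makes 4 recursive calls at each level.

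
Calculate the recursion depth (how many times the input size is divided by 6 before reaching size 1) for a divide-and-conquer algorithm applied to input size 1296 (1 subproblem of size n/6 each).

For divide and conquer with division factor 6:

Problem sizes at each level:
Level 0: 1296
Level 1: 216
Level 2: 36
Level 3: 6
Level 4: 1

The root is level 0 and the size-1 base case is level 4 (the tree spans levels 0 through 4, i.e. 5 levels counting the root), so the depth is the number of divisions: log_6(1296) = 4

The recursion tree depth is log_6(1296) = 4. At each level, the problem size is divided by 6, so it takes 4 divisions to reduce to a base case of size 1. The algorithm makes 1 recursive call at each level.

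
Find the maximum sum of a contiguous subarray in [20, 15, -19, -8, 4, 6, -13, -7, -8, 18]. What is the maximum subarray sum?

Using Kadane's algorithm on [20, 15, -19, -8, 4, 6, -13, -7, -8, 18]:

Scanning through the array:
Position 1 (value 15): max_ending_here = 35, max_so_far = 35
Position 2 (value -19): max_ending_here = 16, max_so_far = 35
Position 3 (value -8): max_ending_here = 8, max_so_far = 35
Position 4 (value 4): max_ending_here = 12, max_so_far = 35
Position 5 (value 6): max_ending_here = 18, max_so_far = 35
Position 6 (value -13): max_ending_here = 5, max_so_far = 35
Position 7 (value -7): max_ending_here = -2, max_so_far = 35
Position 8 (value -8): max_ending_here = -8, max_so_far = 35
Position 9 (value 18): max_ending_here = 18, max_so_far = 35

Maximum subarray: [20, 15]
Maximum sum: 35

The maximum subarray is [20, 15] with sum 35. This subarray runs from index 0 to index 1.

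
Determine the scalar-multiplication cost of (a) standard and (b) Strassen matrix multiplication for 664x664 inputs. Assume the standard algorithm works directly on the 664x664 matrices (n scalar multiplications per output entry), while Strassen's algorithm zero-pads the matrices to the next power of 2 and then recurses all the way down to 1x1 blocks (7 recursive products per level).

Matrix multiplication for 664x664 matrices:

Strassen's algorithm requires power-of-2 dimensions. Pad 664x664 to 1024x1024 (next power of 2).

Standard algorithm: 664^3 = 292754944 multiplications
Strassen's algorithm: 7^(log2(1024)) = 7^10 = 282475249 multiplications
Savings: 292754944 - 282475249 = 10279695 multiplications

Standard: 292754944 multiplications (664^3). Strassen: 282475249 multiplications (7^10, after padding to 1024x1024). Strassen reduces 8 recursive multiplications to 7 at each level.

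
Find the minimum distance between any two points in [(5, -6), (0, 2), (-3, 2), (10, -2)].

Computing all pairwise distances among 4 points:

d((5, -6), (0, 2)) = 9.434
d((5, -6), (-3, 2)) = 11.3137
d((5, -6), (10, -2)) = 6.4031
d((0, 2), (-3, 2)) = 3.0 <-- minimum
d((0, 2), (10, -2)) = 10.7703
d((-3, 2), (10, -2)) = 13.6015

Closest pair: (0, 2) and (-3, 2) with distance 3.0

The closest pair is (0, 2) and (-3, 2) with Euclidean distance 3.0. For 4 points, brute-force pairwise comparison is shown above. For large n, the divide-and-conquer algorithm (sort by x, recurse on halves, check the dividing strip) achieves O(n log n).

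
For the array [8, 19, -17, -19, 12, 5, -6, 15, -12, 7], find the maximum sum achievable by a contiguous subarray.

Using Kadane's algorithm on [8, 19, -17, -19, 12, 5, -6, 15, -12, 7]:

Scanning through the array:
Position 1 (value 19): max_ending_here = 27, max_so_far = 27
Position 2 (value -17): max_ending_here = 10, max_so_far = 27
Position 3 (value -19): max_ending_here = -9, max_so_far = 27
Position 4 (value 12): max_ending_here = 12, max_so_far = 27
Position 5 (value 5): max_ending_here = 17, max_so_far = 27
Position 6 (value -6): max_ending_here = 11, max_so_far = 27
Position 7 (value 15): max_ending_here = 26, max_so_far = 27
Position 8 (value -12): max_ending_here = 14, max_so_far = 27
Position 9 (value 7): max_ending_here = 21, max_so_far = 27

Maximum subarray: [8, 19]
Maximum sum: 27

The maximum subarray is [8, 19] with sum 27. This subarray runs from index 0 to index 1.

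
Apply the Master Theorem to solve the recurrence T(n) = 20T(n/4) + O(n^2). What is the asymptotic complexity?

Master Theorem for T(n) = 20T(n/4) + O(n^2):

a = 20, b = 4, c = 2
log_b(a) = log_4(20) = 2.1610

Case 1: c = 2 < log_4(20) = 2.1610
T(n) = O(n^(log_4 20))

For T(n) = 20T(n/4) + O(n^2): log_4(20) = 2.1610. This is Case 1 of the Master Theorem (c < log_b(a), work dominated by leaves), giving O(n^(log_4 20)).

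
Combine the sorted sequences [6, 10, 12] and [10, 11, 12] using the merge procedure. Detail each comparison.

Merging process:

Compare 6 vs 10: take 6 from left. Merged: [6]
Compare 10 vs 10: take 10 from left. Merged: [6, 10]
Compare 12 vs 10: take 10 from right. Merged: [6, 10, 10]
Compare 12 vs 11: take 11 from right. Merged: [6, 10, 10, 11]
Compare 12 vs 12: take 12 from left. Merged: [6, 10, 10, 11, 12]
Append remaining from right: [12]. Merged: [6, 10, 10, 11, 12, 12]

Final merged array: [6, 10, 10, 11, 12, 12]
Total comparisons: 5

The merged array is [6, 10, 10, 11, 12, 12], requiring 5 comparisons. The merge step runs in O(n) time where n is the total number of elements.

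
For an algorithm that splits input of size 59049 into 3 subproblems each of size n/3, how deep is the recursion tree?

For divide and conquer with division factor 3:

Problem sizes at each level:
Level 0: 59049
Level 1: 19683
Level 2: 6561
Level 3: 2187
Level 4: 729
Level 5: 243
Level 6: 81
Level 7: 27
Level 8: 9
Level 9: 3
Level 10: 1

The root is level 0 and the size-1 base case is level 10 (the tree spans levels 0 through 10, i.e. 11 levels counting the root), so the depth is the number of divisions: log_3(59049) = 10

The recursion tree depth is log_3(59049) = 10. At each level, the problem size is divided by 3, so it takes 10 divisions to reduce to a base case of size 1. The algorithm makes 3 recursive calls at each level.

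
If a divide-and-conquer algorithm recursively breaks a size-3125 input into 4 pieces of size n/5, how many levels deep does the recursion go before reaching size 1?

For divide and conquer with division factor 5:

Problem sizes at each level:
Level 0: 3125
Level 1: 625
Level 2: 125
Level 3: 25
Level 4: 5
Level 5: 1

The root is level 0 and the size-1 base case is level 5 (the tree spans levels 0 through 5, i.e. 6 levels counting the root), so the depth is the number of divisions: log_5(3125) = 5

The recursion tree depth is log_5(3125) = 5. At each level, the problem size is divided by 5, so it takes 5 divisions to reduce to a base case of size 1. The algorithm makes 4 recursive calls at each level.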